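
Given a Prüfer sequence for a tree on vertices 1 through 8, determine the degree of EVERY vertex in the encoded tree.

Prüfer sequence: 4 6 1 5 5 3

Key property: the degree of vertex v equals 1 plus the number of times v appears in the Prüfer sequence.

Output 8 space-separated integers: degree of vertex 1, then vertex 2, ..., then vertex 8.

p_1 = 4: count[4] becomes 1
p_2 = 6: count[6] becomes 1
p_3 = 1: count[1] becomes 1
p_4 = 5: count[5] becomes 1
p_5 = 5: count[5] becomes 2
p_6 = 3: count[3] becomes 1
Degrees (1 + count): deg[1]=1+1=2, deg[2]=1+0=1, deg[3]=1+1=2, deg[4]=1+1=2, deg[5]=1+2=3, deg[6]=1+1=2, deg[7]=1+0=1, deg[8]=1+0=1

Answer: 2 1 2 2 3 2 1 1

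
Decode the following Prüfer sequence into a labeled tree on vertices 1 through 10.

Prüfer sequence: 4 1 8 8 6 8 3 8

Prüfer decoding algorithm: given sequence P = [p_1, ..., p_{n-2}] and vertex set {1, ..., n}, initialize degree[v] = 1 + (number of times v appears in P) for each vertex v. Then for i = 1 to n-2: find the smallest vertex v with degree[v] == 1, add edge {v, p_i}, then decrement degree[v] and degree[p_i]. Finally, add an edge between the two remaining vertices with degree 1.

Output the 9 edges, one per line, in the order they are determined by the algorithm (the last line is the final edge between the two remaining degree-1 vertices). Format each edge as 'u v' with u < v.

Initial degrees: {1:2, 2:1, 3:2, 4:2, 5:1, 6:2, 7:1, 8:5, 9:1, 10:1}
Step 1: smallest deg-1 vertex = 2, p_1 = 4. Add edge {2,4}. Now deg[2]=0, deg[4]=1.
Step 2: smallest deg-1 vertex = 4, p_2 = 1. Add edge {1,4}. Now deg[4]=0, deg[1]=1.
Step 3: smallest deg-1 vertex = 1, p_3 = 8. Add edge {1,8}. Now deg[1]=0, deg[8]=4.
Step 4: smallest deg-1 vertex = 5, p_4 = 8. Add edge {5,8}. Now deg[5]=0, deg[8]=3.
Step 5: smallest deg-1 vertex = 7, p_5 = 6. Add edge {6,7}. Now deg[7]=0, deg[6]=1.
Step 6: smallest deg-1 vertex = 6, p_6 = 8. Add edge {6,8}. Now deg[6]=0, deg[8]=2.
Step 7: smallest deg-1 vertex = 9, p_7 = 3. Add edge {3,9}. Now deg[9]=0, deg[3]=1.
Step 8: smallest deg-1 vertex = 3, p_8 = 8. Add edge {3,8}. Now deg[3]=0, deg[8]=1.
Final: two remaining deg-1 vertices are 8, 10. Add edge {8,10}.

Answer: 2 4
1 4
1 8
5 8
6 7
6 8
3 9
3 8
8 10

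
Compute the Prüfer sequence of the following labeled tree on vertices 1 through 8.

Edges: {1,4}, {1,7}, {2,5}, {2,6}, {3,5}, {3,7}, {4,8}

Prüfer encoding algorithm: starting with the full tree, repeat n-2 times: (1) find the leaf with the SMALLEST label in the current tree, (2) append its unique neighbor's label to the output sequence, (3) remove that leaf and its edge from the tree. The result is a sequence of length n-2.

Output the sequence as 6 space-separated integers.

Step 1: leaves = {6,8}. Remove smallest leaf 6, emit neighbor 2.
Step 2: leaves = {2,8}. Remove smallest leaf 2, emit neighbor 5.
Step 3: leaves = {5,8}. Remove smallest leaf 5, emit neighbor 3.
Step 4: leaves = {3,8}. Remove smallest leaf 3, emit neighbor 7.
Step 5: leaves = {7,8}. Remove smallest leaf 7, emit neighbor 1.
Step 6: leaves = {1,8}. Remove smallest leaf 1, emit neighbor 4.
Done: 2 vertices remain (4, 8). Sequence = [2 5 3 7 1 4]

Answer: 2 5 3 7 1 4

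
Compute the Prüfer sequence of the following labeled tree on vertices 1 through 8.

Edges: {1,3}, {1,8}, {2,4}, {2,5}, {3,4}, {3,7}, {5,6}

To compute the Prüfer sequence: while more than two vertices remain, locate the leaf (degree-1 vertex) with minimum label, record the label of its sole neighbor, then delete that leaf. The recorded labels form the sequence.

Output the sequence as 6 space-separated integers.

Answer: 5 2 4 3 3 1

Derivation:
Step 1: leaves = {6,7,8}. Remove smallest leaf 6, emit neighbor 5.
Step 2: leaves = {5,7,8}. Remove smallest leaf 5, emit neighbor 2.
Step 3: leaves = {2,7,8}. Remove smallest leaf 2, emit neighbor 4.
Step 4: leaves = {4,7,8}. Remove smallest leaf 4, emit neighbor 3.
Step 5: leaves = {7,8}. Remove smallest leaf 7, emit neighbor 3.
Step 6: leaves = {3,8}. Remove smallest leaf 3, emit neighbor 1.
Done: 2 vertices remain (1, 8). Sequence = [5 2 4 3 3 1]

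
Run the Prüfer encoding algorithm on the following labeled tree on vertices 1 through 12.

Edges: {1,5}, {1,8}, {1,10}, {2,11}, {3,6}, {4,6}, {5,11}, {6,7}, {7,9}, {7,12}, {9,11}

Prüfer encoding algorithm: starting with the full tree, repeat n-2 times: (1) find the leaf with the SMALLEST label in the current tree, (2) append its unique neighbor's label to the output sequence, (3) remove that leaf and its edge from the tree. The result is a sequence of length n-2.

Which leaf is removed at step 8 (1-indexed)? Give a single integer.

Step 1: current leaves = {2,3,4,8,10,12}. Remove leaf 2 (neighbor: 11).
Step 2: current leaves = {3,4,8,10,12}. Remove leaf 3 (neighbor: 6).
Step 3: current leaves = {4,8,10,12}. Remove leaf 4 (neighbor: 6).
Step 4: current leaves = {6,8,10,12}. Remove leaf 6 (neighbor: 7).
Step 5: current leaves = {8,10,12}. Remove leaf 8 (neighbor: 1).
Step 6: current leaves = {10,12}. Remove leaf 10 (neighbor: 1).
Step 7: current leaves = {1,12}. Remove leaf 1 (neighbor: 5).
Step 8: current leaves = {5,12}. Remove leaf 5 (neighbor: 11).

Answer: 5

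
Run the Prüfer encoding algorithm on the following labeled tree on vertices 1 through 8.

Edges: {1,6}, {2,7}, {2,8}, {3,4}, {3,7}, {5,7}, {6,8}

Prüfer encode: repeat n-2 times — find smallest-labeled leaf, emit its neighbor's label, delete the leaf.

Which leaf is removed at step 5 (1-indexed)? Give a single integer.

Answer: 6

Derivation:
Step 1: current leaves = {1,4,5}. Remove leaf 1 (neighbor: 6).
Step 2: current leaves = {4,5,6}. Remove leaf 4 (neighbor: 3).
Step 3: current leaves = {3,5,6}. Remove leaf 3 (neighbor: 7).
Step 4: current leaves = {5,6}. Remove leaf 5 (neighbor: 7).
Step 5: current leaves = {6,7}. Remove leaf 6 (neighbor: 8).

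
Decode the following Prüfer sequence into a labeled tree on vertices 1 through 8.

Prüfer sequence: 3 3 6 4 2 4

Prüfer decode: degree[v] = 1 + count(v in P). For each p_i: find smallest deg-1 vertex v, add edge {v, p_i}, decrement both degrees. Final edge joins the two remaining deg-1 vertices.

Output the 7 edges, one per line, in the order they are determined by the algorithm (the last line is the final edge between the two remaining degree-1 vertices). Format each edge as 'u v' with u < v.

Answer: 1 3
3 5
3 6
4 6
2 7
2 4
4 8

Derivation:
Initial degrees: {1:1, 2:2, 3:3, 4:3, 5:1, 6:2, 7:1, 8:1}
Step 1: smallest deg-1 vertex = 1, p_1 = 3. Add edge {1,3}. Now deg[1]=0, deg[3]=2.
Step 2: smallest deg-1 vertex = 5, p_2 = 3. Add edge {3,5}. Now deg[5]=0, deg[3]=1.
Step 3: smallest deg-1 vertex = 3, p_3 = 6. Add edge {3,6}. Now deg[3]=0, deg[6]=1.
Step 4: smallest deg-1 vertex = 6, p_4 = 4. Add edge {4,6}. Now deg[6]=0, deg[4]=2.
Step 5: smallest deg-1 vertex = 7, p_5 = 2. Add edge {2,7}. Now deg[7]=0, deg[2]=1.
Step 6: smallest deg-1 vertex = 2, p_6 = 4. Add edge {2,4}. Now deg[2]=0, deg[4]=1.
Final: two remaining deg-1 vertices are 4, 8. Add edge {4,8}.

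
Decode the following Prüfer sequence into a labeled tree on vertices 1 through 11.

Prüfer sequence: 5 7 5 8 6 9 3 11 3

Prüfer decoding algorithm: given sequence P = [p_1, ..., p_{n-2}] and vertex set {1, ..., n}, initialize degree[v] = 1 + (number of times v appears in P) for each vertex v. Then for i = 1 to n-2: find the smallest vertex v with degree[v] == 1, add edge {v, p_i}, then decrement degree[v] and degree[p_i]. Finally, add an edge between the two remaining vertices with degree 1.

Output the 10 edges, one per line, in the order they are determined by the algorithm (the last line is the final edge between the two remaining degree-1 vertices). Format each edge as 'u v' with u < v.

Initial degrees: {1:1, 2:1, 3:3, 4:1, 5:3, 6:2, 7:2, 8:2, 9:2, 10:1, 11:2}
Step 1: smallest deg-1 vertex = 1, p_1 = 5. Add edge {1,5}. Now deg[1]=0, deg[5]=2.
Step 2: smallest deg-1 vertex = 2, p_2 = 7. Add edge {2,7}. Now deg[2]=0, deg[7]=1.
Step 3: smallest deg-1 vertex = 4, p_3 = 5. Add edge {4,5}. Now deg[4]=0, deg[5]=1.
Step 4: smallest deg-1 vertex = 5, p_4 = 8. Add edge {5,8}. Now deg[5]=0, deg[8]=1.
Step 5: smallest deg-1 vertex = 7, p_5 = 6. Add edge {6,7}. Now deg[7]=0, deg[6]=1.
Step 6: smallest deg-1 vertex = 6, p_6 = 9. Add edge {6,9}. Now deg[6]=0, deg[9]=1.
Step 7: smallest deg-1 vertex = 8, p_7 = 3. Add edge {3,8}. Now deg[8]=0, deg[3]=2.
Step 8: smallest deg-1 vertex = 9, p_8 = 11. Add edge {9,11}. Now deg[9]=0, deg[11]=1.
Step 9: smallest deg-1 vertex = 10, p_9 = 3. Add edge {3,10}. Now deg[10]=0, deg[3]=1.
Final: two remaining deg-1 vertices are 3, 11. Add edge {3,11}.

Answer: 1 5
2 7
4 5
5 8
6 7
6 9
3 8
9 11
3 10
3 11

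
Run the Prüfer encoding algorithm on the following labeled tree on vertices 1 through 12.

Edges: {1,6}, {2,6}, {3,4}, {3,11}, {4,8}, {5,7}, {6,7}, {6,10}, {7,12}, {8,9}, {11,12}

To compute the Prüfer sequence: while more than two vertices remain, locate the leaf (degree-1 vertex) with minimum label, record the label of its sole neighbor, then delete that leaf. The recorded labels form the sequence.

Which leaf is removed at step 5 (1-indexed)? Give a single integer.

Step 1: current leaves = {1,2,5,9,10}. Remove leaf 1 (neighbor: 6).
Step 2: current leaves = {2,5,9,10}. Remove leaf 2 (neighbor: 6).
Step 3: current leaves = {5,9,10}. Remove leaf 5 (neighbor: 7).
Step 4: current leaves = {9,10}. Remove leaf 9 (neighbor: 8).
Step 5: current leaves = {8,10}. Remove leaf 8 (neighbor: 4).

Answer: 8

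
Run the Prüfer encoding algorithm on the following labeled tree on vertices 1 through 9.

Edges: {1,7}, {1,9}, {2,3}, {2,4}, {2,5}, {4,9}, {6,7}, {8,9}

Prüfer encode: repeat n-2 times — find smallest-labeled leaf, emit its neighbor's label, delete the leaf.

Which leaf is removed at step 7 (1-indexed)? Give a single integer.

Step 1: current leaves = {3,5,6,8}. Remove leaf 3 (neighbor: 2).
Step 2: current leaves = {5,6,8}. Remove leaf 5 (neighbor: 2).
Step 3: current leaves = {2,6,8}. Remove leaf 2 (neighbor: 4).
Step 4: current leaves = {4,6,8}. Remove leaf 4 (neighbor: 9).
Step 5: current leaves = {6,8}. Remove leaf 6 (neighbor: 7).
Step 6: current leaves = {7,8}. Remove leaf 7 (neighbor: 1).
Step 7: current leaves = {1,8}. Remove leaf 1 (neighbor: 9).

Answer: 1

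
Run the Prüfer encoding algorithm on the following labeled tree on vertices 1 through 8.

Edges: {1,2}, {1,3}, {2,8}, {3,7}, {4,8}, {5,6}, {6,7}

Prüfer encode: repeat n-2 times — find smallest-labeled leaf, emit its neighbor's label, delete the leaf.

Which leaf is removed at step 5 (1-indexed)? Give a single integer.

Answer: 3

Derivation:
Step 1: current leaves = {4,5}. Remove leaf 4 (neighbor: 8).
Step 2: current leaves = {5,8}. Remove leaf 5 (neighbor: 6).
Step 3: current leaves = {6,8}. Remove leaf 6 (neighbor: 7).
Step 4: current leaves = {7,8}. Remove leaf 7 (neighbor: 3).
Step 5: current leaves = {3,8}. Remove leaf 3 (neighbor: 1).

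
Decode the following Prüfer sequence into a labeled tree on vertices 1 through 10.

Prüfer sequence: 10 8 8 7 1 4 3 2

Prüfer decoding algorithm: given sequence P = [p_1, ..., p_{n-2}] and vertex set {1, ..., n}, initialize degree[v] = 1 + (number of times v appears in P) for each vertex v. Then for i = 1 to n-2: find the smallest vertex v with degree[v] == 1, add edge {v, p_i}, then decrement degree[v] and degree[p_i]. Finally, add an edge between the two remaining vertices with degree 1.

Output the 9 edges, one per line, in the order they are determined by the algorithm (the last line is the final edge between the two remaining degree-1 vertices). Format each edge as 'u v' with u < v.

Initial degrees: {1:2, 2:2, 3:2, 4:2, 5:1, 6:1, 7:2, 8:3, 9:1, 10:2}
Step 1: smallest deg-1 vertex = 5, p_1 = 10. Add edge {5,10}. Now deg[5]=0, deg[10]=1.
Step 2: smallest deg-1 vertex = 6, p_2 = 8. Add edge {6,8}. Now deg[6]=0, deg[8]=2.
Step 3: smallest deg-1 vertex = 9, p_3 = 8. Add edge {8,9}. Now deg[9]=0, deg[8]=1.
Step 4: smallest deg-1 vertex = 8, p_4 = 7. Add edge {7,8}. Now deg[8]=0, deg[7]=1.
Step 5: smallest deg-1 vertex = 7, p_5 = 1. Add edge {1,7}. Now deg[7]=0, deg[1]=1.
Step 6: smallest deg-1 vertex = 1, p_6 = 4. Add edge {1,4}. Now deg[1]=0, deg[4]=1.
Step 7: smallest deg-1 vertex = 4, p_7 = 3. Add edge {3,4}. Now deg[4]=0, deg[3]=1.
Step 8: smallest deg-1 vertex = 3, p_8 = 2. Add edge {2,3}. Now deg[3]=0, deg[2]=1.
Final: two remaining deg-1 vertices are 2, 10. Add edge {2,10}.

Answer: 5 10
6 8
8 9
7 8
1 7
1 4
3 4
2 3
2 10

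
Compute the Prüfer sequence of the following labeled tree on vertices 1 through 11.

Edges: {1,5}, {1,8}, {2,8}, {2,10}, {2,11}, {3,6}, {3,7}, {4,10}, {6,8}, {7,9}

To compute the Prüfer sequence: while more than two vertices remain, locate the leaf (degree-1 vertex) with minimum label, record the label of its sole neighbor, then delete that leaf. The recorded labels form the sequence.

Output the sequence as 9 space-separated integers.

Answer: 10 1 8 7 3 6 8 2 2

Derivation:
Step 1: leaves = {4,5,9,11}. Remove smallest leaf 4, emit neighbor 10.
Step 2: leaves = {5,9,10,11}. Remove smallest leaf 5, emit neighbor 1.
Step 3: leaves = {1,9,10,11}. Remove smallest leaf 1, emit neighbor 8.
Step 4: leaves = {9,10,11}. Remove smallest leaf 9, emit neighbor 7.
Step 5: leaves = {7,10,11}. Remove smallest leaf 7, emit neighbor 3.
Step 6: leaves = {3,10,11}. Remove smallest leaf 3, emit neighbor 6.
Step 7: leaves = {6,10,11}. Remove smallest leaf 6, emit neighbor 8.
Step 8: leaves = {8,10,11}. Remove smallest leaf 8, emit neighbor 2.
Step 9: leaves = {10,11}. Remove smallest leaf 10, emit neighbor 2.
Done: 2 vertices remain (2, 11). Sequence = [10 1 8 7 3 6 8 2 2]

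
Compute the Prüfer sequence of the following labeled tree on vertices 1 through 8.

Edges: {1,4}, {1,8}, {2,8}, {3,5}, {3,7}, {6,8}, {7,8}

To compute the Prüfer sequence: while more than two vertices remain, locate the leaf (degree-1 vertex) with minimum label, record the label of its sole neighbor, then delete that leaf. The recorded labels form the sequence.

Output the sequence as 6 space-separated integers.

Answer: 8 1 8 3 7 8

Derivation:
Step 1: leaves = {2,4,5,6}. Remove smallest leaf 2, emit neighbor 8.
Step 2: leaves = {4,5,6}. Remove smallest leaf 4, emit neighbor 1.
Step 3: leaves = {1,5,6}. Remove smallest leaf 1, emit neighbor 8.
Step 4: leaves = {5,6}. Remove smallest leaf 5, emit neighbor 3.
Step 5: leaves = {3,6}. Remove smallest leaf 3, emit neighbor 7.
Step 6: leaves = {6,7}. Remove smallest leaf 6, emit neighbor 8.
Done: 2 vertices remain (7, 8). Sequence = [8 1 8 3 7 8]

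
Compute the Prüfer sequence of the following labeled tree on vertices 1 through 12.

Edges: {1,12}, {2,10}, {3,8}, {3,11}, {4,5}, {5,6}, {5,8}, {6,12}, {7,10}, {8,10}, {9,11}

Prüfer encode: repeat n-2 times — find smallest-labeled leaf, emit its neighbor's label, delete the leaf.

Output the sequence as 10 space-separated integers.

Answer: 12 10 5 10 11 8 3 8 5 6

Derivation:
Step 1: leaves = {1,2,4,7,9}. Remove smallest leaf 1, emit neighbor 12.
Step 2: leaves = {2,4,7,9,12}. Remove smallest leaf 2, emit neighbor 10.
Step 3: leaves = {4,7,9,12}. Remove smallest leaf 4, emit neighbor 5.
Step 4: leaves = {7,9,12}. Remove smallest leaf 7, emit neighbor 10.
Step 5: leaves = {9,10,12}. Remove smallest leaf 9, emit neighbor 11.
Step 6: leaves = {10,11,12}. Remove smallest leaf 10, emit neighbor 8.
Step 7: leaves = {11,12}. Remove smallest leaf 11, emit neighbor 3.
Step 8: leaves = {3,12}. Remove smallest leaf 3, emit neighbor 8.
Step 9: leaves = {8,12}. Remove smallest leaf 8, emit neighbor 5.
Step 10: leaves = {5,12}. Remove smallest leaf 5, emit neighbor 6.
Done: 2 vertices remain (6, 12). Sequence = [12 10 5 10 11 8 3 8 5 6]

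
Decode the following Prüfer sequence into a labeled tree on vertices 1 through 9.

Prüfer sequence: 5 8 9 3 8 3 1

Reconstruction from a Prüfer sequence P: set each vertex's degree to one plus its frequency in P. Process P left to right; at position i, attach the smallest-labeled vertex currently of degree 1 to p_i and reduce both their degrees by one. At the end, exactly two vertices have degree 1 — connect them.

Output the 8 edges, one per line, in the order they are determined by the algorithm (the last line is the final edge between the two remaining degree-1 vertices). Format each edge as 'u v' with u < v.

Initial degrees: {1:2, 2:1, 3:3, 4:1, 5:2, 6:1, 7:1, 8:3, 9:2}
Step 1: smallest deg-1 vertex = 2, p_1 = 5. Add edge {2,5}. Now deg[2]=0, deg[5]=1.
Step 2: smallest deg-1 vertex = 4, p_2 = 8. Add edge {4,8}. Now deg[4]=0, deg[8]=2.
Step 3: smallest deg-1 vertex = 5, p_3 = 9. Add edge {5,9}. Now deg[5]=0, deg[9]=1.
Step 4: smallest deg-1 vertex = 6, p_4 = 3. Add edge {3,6}. Now deg[6]=0, deg[3]=2.
Step 5: smallest deg-1 vertex = 7, p_5 = 8. Add edge {7,8}. Now deg[7]=0, deg[8]=1.
Step 6: smallest deg-1 vertex = 8, p_6 = 3. Add edge {3,8}. Now deg[8]=0, deg[3]=1.
Step 7: smallest deg-1 vertex = 3, p_7 = 1. Add edge {1,3}. Now deg[3]=0, deg[1]=1.
Final: two remaining deg-1 vertices are 1, 9. Add edge {1,9}.

Answer: 2 5
4 8
5 9
3 6
7 8
3 8
1 3
1 9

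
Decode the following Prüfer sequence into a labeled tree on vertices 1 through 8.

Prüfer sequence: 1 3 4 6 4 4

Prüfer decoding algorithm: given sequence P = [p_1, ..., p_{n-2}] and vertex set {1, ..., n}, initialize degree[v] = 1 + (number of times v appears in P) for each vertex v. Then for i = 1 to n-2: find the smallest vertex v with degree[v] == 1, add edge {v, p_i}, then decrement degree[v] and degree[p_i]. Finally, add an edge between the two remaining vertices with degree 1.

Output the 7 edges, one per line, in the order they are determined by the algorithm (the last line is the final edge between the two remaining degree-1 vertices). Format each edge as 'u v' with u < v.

Initial degrees: {1:2, 2:1, 3:2, 4:4, 5:1, 6:2, 7:1, 8:1}
Step 1: smallest deg-1 vertex = 2, p_1 = 1. Add edge {1,2}. Now deg[2]=0, deg[1]=1.
Step 2: smallest deg-1 vertex = 1, p_2 = 3. Add edge {1,3}. Now deg[1]=0, deg[3]=1.
Step 3: smallest deg-1 vertex = 3, p_3 = 4. Add edge {3,4}. Now deg[3]=0, deg[4]=3.
Step 4: smallest deg-1 vertex = 5, p_4 = 6. Add edge {5,6}. Now deg[5]=0, deg[6]=1.
Step 5: smallest deg-1 vertex = 6, p_5 = 4. Add edge {4,6}. Now deg[6]=0, deg[4]=2.
Step 6: smallest deg-1 vertex = 7, p_6 = 4. Add edge {4,7}. Now deg[7]=0, deg[4]=1.
Final: two remaining deg-1 vertices are 4, 8. Add edge {4,8}.

Answer: 1 2
1 3
3 4
5 6
4 6
4 7
4 8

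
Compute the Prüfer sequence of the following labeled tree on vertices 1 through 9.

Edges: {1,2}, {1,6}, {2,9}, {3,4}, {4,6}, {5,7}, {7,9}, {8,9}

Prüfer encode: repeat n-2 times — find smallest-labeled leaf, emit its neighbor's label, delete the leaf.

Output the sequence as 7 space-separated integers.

Step 1: leaves = {3,5,8}. Remove smallest leaf 3, emit neighbor 4.
Step 2: leaves = {4,5,8}. Remove smallest leaf 4, emit neighbor 6.
Step 3: leaves = {5,6,8}. Remove smallest leaf 5, emit neighbor 7.
Step 4: leaves = {6,7,8}. Remove smallest leaf 6, emit neighbor 1.
Step 5: leaves = {1,7,8}. Remove smallest leaf 1, emit neighbor 2.
Step 6: leaves = {2,7,8}. Remove smallest leaf 2, emit neighbor 9.
Step 7: leaves = {7,8}. Remove smallest leaf 7, emit neighbor 9.
Done: 2 vertices remain (8, 9). Sequence = [4 6 7 1 2 9 9]

Answer: 4 6 7 1 2 9 9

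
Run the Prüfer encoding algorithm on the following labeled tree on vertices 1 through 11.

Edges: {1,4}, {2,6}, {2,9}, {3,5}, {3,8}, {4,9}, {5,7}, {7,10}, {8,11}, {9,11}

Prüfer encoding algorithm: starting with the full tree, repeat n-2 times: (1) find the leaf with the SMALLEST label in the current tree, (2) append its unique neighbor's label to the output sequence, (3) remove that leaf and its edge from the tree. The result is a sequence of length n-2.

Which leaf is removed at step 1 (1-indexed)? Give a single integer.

Step 1: current leaves = {1,6,10}. Remove leaf 1 (neighbor: 4).

Answer: 1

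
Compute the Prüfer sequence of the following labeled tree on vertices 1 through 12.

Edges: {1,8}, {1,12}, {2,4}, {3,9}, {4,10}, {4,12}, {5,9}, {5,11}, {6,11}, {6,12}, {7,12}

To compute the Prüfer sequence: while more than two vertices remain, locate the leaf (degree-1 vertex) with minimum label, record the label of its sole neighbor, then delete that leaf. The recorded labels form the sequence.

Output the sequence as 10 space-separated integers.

Answer: 4 9 12 1 12 5 11 4 12 6

Derivation:
Step 1: leaves = {2,3,7,8,10}. Remove smallest leaf 2, emit neighbor 4.
Step 2: leaves = {3,7,8,10}. Remove smallest leaf 3, emit neighbor 9.
Step 3: leaves = {7,8,9,10}. Remove smallest leaf 7, emit neighbor 12.
Step 4: leaves = {8,9,10}. Remove smallest leaf 8, emit neighbor 1.
Step 5: leaves = {1,9,10}. Remove smallest leaf 1, emit neighbor 12.
Step 6: leaves = {9,10}. Remove smallest leaf 9, emit neighbor 5.
Step 7: leaves = {5,10}. Remove smallest leaf 5, emit neighbor 11.
Step 8: leaves = {10,11}. Remove smallest leaf 10, emit neighbor 4.
Step 9: leaves = {4,11}. Remove smallest leaf 4, emit neighbor 12.
Step 10: leaves = {11,12}. Remove smallest leaf 11, emit neighbor 6.
Done: 2 vertices remain (6, 12). Sequence = [4 9 12 1 12 5 11 4 12 6]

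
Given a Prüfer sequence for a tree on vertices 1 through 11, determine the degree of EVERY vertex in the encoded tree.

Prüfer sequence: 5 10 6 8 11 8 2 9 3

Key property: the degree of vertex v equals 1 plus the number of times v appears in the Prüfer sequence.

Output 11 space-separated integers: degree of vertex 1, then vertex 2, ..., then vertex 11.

Answer: 1 2 2 1 2 2 1 3 2 2 2

Derivation:
p_1 = 5: count[5] becomes 1
p_2 = 10: count[10] becomes 1
p_3 = 6: count[6] becomes 1
p_4 = 8: count[8] becomes 1
p_5 = 11: count[11] becomes 1
p_6 = 8: count[8] becomes 2
p_7 = 2: count[2] becomes 1
p_8 = 9: count[9] becomes 1
p_9 = 3: count[3] becomes 1
Degrees (1 + count): deg[1]=1+0=1, deg[2]=1+1=2, deg[3]=1+1=2, deg[4]=1+0=1, deg[5]=1+1=2, deg[6]=1+1=2, deg[7]=1+0=1, deg[8]=1+2=3, deg[9]=1+1=2, deg[10]=1+1=2, deg[11]=1+1=2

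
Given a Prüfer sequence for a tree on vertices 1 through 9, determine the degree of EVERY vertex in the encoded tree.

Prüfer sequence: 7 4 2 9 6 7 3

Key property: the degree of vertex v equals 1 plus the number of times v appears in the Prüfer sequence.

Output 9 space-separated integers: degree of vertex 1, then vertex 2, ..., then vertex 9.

Answer: 1 2 2 2 1 2 3 1 2

Derivation:
p_1 = 7: count[7] becomes 1
p_2 = 4: count[4] becomes 1
p_3 = 2: count[2] becomes 1
p_4 = 9: count[9] becomes 1
p_5 = 6: count[6] becomes 1
p_6 = 7: count[7] becomes 2
p_7 = 3: count[3] becomes 1
Degrees (1 + count): deg[1]=1+0=1, deg[2]=1+1=2, deg[3]=1+1=2, deg[4]=1+1=2, deg[5]=1+0=1, deg[6]=1+1=2, deg[7]=1+2=3, deg[8]=1+0=1, deg[9]=1+1=2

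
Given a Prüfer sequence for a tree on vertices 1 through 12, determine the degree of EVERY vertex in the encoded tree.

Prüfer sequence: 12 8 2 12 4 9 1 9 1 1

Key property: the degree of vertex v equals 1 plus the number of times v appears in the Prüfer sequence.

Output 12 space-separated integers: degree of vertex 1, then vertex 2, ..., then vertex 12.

Answer: 4 2 1 2 1 1 1 2 3 1 1 3

Derivation:
p_1 = 12: count[12] becomes 1
p_2 = 8: count[8] becomes 1
p_3 = 2: count[2] becomes 1
p_4 = 12: count[12] becomes 2
p_5 = 4: count[4] becomes 1
p_6 = 9: count[9] becomes 1
p_7 = 1: count[1] becomes 1
p_8 = 9: count[9] becomes 2
p_9 = 1: count[1] becomes 2
p_10 = 1: count[1] becomes 3
Degrees (1 + count): deg[1]=1+3=4, deg[2]=1+1=2, deg[3]=1+0=1, deg[4]=1+1=2, deg[5]=1+0=1, deg[6]=1+0=1, deg[7]=1+0=1, deg[8]=1+1=2, deg[9]=1+2=3, deg[10]=1+0=1, deg[11]=1+0=1, deg[12]=1+2=3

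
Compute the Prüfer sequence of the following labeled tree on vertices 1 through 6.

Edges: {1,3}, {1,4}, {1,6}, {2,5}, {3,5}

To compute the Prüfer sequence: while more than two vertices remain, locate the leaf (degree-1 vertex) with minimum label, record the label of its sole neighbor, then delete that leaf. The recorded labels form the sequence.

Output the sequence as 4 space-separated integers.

Answer: 5 1 3 1

Derivation:
Step 1: leaves = {2,4,6}. Remove smallest leaf 2, emit neighbor 5.
Step 2: leaves = {4,5,6}. Remove smallest leaf 4, emit neighbor 1.
Step 3: leaves = {5,6}. Remove smallest leaf 5, emit neighbor 3.
Step 4: leaves = {3,6}. Remove smallest leaf 3, emit neighbor 1.
Done: 2 vertices remain (1, 6). Sequence = [5 1 3 1]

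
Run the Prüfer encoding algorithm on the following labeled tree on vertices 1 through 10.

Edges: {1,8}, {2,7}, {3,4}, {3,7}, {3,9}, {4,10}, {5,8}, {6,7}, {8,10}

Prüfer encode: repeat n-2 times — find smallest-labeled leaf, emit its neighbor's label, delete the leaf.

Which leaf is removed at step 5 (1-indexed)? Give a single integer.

Answer: 7

Derivation:
Step 1: current leaves = {1,2,5,6,9}. Remove leaf 1 (neighbor: 8).
Step 2: current leaves = {2,5,6,9}. Remove leaf 2 (neighbor: 7).
Step 3: current leaves = {5,6,9}. Remove leaf 5 (neighbor: 8).
Step 4: current leaves = {6,8,9}. Remove leaf 6 (neighbor: 7).
Step 5: current leaves = {7,8,9}. Remove leaf 7 (neighbor: 3).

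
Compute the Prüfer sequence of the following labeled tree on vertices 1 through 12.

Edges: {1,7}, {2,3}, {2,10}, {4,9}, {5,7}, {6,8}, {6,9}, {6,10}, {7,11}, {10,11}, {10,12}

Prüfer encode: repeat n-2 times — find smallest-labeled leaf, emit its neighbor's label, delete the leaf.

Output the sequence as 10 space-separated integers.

Answer: 7 2 10 9 7 11 6 6 10 10

Derivation:
Step 1: leaves = {1,3,4,5,8,12}. Remove smallest leaf 1, emit neighbor 7.
Step 2: leaves = {3,4,5,8,12}. Remove smallest leaf 3, emit neighbor 2.
Step 3: leaves = {2,4,5,8,12}. Remove smallest leaf 2, emit neighbor 10.
Step 4: leaves = {4,5,8,12}. Remove smallest leaf 4, emit neighbor 9.
Step 5: leaves = {5,8,9,12}. Remove smallest leaf 5, emit neighbor 7.
Step 6: leaves = {7,8,9,12}. Remove smallest leaf 7, emit neighbor 11.
Step 7: leaves = {8,9,11,12}. Remove smallest leaf 8, emit neighbor 6.
Step 8: leaves = {9,11,12}. Remove smallest leaf 9, emit neighbor 6.
Step 9: leaves = {6,11,12}. Remove smallest leaf 6, emit neighbor 10.
Step 10: leaves = {11,12}. Remove smallest leaf 11, emit neighbor 10.
Done: 2 vertices remain (10, 12). Sequence = [7 2 10 9 7 11 6 6 10 10]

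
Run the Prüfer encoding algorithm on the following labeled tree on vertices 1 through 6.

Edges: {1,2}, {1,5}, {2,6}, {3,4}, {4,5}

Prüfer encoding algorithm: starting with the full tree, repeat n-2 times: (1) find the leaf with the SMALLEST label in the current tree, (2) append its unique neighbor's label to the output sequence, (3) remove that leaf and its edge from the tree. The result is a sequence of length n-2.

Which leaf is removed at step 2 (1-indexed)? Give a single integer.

Step 1: current leaves = {3,6}. Remove leaf 3 (neighbor: 4).
Step 2: current leaves = {4,6}. Remove leaf 4 (neighbor: 5).

Answer: 4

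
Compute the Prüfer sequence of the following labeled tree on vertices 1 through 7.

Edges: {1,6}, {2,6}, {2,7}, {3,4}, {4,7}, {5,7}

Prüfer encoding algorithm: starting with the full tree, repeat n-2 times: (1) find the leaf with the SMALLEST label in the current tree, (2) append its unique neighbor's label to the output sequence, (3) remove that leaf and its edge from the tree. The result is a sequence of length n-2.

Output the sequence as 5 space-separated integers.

Answer: 6 4 7 7 2

Derivation:
Step 1: leaves = {1,3,5}. Remove smallest leaf 1, emit neighbor 6.
Step 2: leaves = {3,5,6}. Remove smallest leaf 3, emit neighbor 4.
Step 3: leaves = {4,5,6}. Remove smallest leaf 4, emit neighbor 7.
Step 4: leaves = {5,6}. Remove smallest leaf 5, emit neighbor 7.
Step 5: leaves = {6,7}. Remove smallest leaf 6, emit neighbor 2.
Done: 2 vertices remain (2, 7). Sequence = [6 4 7 7 2]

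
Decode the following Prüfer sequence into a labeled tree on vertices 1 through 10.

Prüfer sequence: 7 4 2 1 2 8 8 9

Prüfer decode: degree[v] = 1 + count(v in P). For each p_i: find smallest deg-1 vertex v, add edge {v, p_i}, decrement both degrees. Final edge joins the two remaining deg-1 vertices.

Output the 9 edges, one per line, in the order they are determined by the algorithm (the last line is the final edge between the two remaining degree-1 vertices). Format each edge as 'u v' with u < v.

Answer: 3 7
4 5
2 4
1 6
1 2
2 8
7 8
8 9
9 10

Derivation:
Initial degrees: {1:2, 2:3, 3:1, 4:2, 5:1, 6:1, 7:2, 8:3, 9:2, 10:1}
Step 1: smallest deg-1 vertex = 3, p_1 = 7. Add edge {3,7}. Now deg[3]=0, deg[7]=1.
Step 2: smallest deg-1 vertex = 5, p_2 = 4. Add edge {4,5}. Now deg[5]=0, deg[4]=1.
Step 3: smallest deg-1 vertex = 4, p_3 = 2. Add edge {2,4}. Now deg[4]=0, deg[2]=2.
Step 4: smallest deg-1 vertex = 6, p_4 = 1. Add edge {1,6}. Now deg[6]=0, deg[1]=1.
Step 5: smallest deg-1 vertex = 1, p_5 = 2. Add edge {1,2}. Now deg[1]=0, deg[2]=1.
Step 6: smallest deg-1 vertex = 2, p_6 = 8. Add edge {2,8}. Now deg[2]=0, deg[8]=2.
Step 7: smallest deg-1 vertex = 7, p_7 = 8. Add edge {7,8}. Now deg[7]=0, deg[8]=1.
Step 8: smallest deg-1 vertex = 8, p_8 = 9. Add edge {8,9}. Now deg[8]=0, deg[9]=1.
Final: two remaining deg-1 vertices are 9, 10. Add edge {9,10}.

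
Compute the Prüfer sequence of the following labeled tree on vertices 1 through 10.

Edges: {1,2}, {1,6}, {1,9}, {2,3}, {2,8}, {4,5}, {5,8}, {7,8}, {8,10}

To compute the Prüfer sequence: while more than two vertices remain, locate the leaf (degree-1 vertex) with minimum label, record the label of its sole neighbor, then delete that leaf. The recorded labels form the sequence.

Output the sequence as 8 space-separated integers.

Step 1: leaves = {3,4,6,7,9,10}. Remove smallest leaf 3, emit neighbor 2.
Step 2: leaves = {4,6,7,9,10}. Remove smallest leaf 4, emit neighbor 5.
Step 3: leaves = {5,6,7,9,10}. Remove smallest leaf 5, emit neighbor 8.
Step 4: leaves = {6,7,9,10}. Remove smallest leaf 6, emit neighbor 1.
Step 5: leaves = {7,9,10}. Remove smallest leaf 7, emit neighbor 8.
Step 6: leaves = {9,10}. Remove smallest leaf 9, emit neighbor 1.
Step 7: leaves = {1,10}. Remove smallest leaf 1, emit neighbor 2.
Step 8: leaves = {2,10}. Remove smallest leaf 2, emit neighbor 8.
Done: 2 vertices remain (8, 10). Sequence = [2 5 8 1 8 1 2 8]

Answer: 2 5 8 1 8 1 2 8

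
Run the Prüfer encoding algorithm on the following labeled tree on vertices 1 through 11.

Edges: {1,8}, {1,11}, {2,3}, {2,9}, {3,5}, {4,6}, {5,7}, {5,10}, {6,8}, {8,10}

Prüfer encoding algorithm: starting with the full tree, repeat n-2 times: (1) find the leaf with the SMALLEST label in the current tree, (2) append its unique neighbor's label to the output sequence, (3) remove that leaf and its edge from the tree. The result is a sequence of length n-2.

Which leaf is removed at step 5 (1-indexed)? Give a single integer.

Answer: 2

Derivation:
Step 1: current leaves = {4,7,9,11}. Remove leaf 4 (neighbor: 6).
Step 2: current leaves = {6,7,9,11}. Remove leaf 6 (neighbor: 8).
Step 3: current leaves = {7,9,11}. Remove leaf 7 (neighbor: 5).
Step 4: current leaves = {9,11}. Remove leaf 9 (neighbor: 2).
Step 5: current leaves = {2,11}. Remove leaf 2 (neighbor: 3).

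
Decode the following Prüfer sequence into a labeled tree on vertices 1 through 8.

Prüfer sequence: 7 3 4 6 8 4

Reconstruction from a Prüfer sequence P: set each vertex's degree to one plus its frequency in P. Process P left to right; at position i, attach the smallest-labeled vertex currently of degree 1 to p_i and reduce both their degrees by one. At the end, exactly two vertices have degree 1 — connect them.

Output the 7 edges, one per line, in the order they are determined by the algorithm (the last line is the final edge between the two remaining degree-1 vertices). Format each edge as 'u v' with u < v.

Answer: 1 7
2 3
3 4
5 6
6 8
4 7
4 8

Derivation:
Initial degrees: {1:1, 2:1, 3:2, 4:3, 5:1, 6:2, 7:2, 8:2}
Step 1: smallest deg-1 vertex = 1, p_1 = 7. Add edge {1,7}. Now deg[1]=0, deg[7]=1.
Step 2: smallest deg-1 vertex = 2, p_2 = 3. Add edge {2,3}. Now deg[2]=0, deg[3]=1.
Step 3: smallest deg-1 vertex = 3, p_3 = 4. Add edge {3,4}. Now deg[3]=0, deg[4]=2.
Step 4: smallest deg-1 vertex = 5, p_4 = 6. Add edge {5,6}. Now deg[5]=0, deg[6]=1.
Step 5: smallest deg-1 vertex = 6, p_5 = 8. Add edge {6,8}. Now deg[6]=0, deg[8]=1.
Step 6: smallest deg-1 vertex = 7, p_6 = 4. Add edge {4,7}. Now deg[7]=0, deg[4]=1.
Final: two remaining deg-1 vertices are 4, 8. Add edge {4,8}.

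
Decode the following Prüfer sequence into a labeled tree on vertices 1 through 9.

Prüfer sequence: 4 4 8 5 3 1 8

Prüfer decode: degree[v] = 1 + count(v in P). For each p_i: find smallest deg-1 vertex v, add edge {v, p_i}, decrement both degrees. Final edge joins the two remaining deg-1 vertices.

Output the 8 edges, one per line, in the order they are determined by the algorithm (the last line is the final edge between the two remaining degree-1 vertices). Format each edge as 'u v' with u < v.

Initial degrees: {1:2, 2:1, 3:2, 4:3, 5:2, 6:1, 7:1, 8:3, 9:1}
Step 1: smallest deg-1 vertex = 2, p_1 = 4. Add edge {2,4}. Now deg[2]=0, deg[4]=2.
Step 2: smallest deg-1 vertex = 6, p_2 = 4. Add edge {4,6}. Now deg[6]=0, deg[4]=1.
Step 3: smallest deg-1 vertex = 4, p_3 = 8. Add edge {4,8}. Now deg[4]=0, deg[8]=2.
Step 4: smallest deg-1 vertex = 7, p_4 = 5. Add edge {5,7}. Now deg[7]=0, deg[5]=1.
Step 5: smallest deg-1 vertex = 5, p_5 = 3. Add edge {3,5}. Now deg[5]=0, deg[3]=1.
Step 6: smallest deg-1 vertex = 3, p_6 = 1. Add edge {1,3}. Now deg[3]=0, deg[1]=1.
Step 7: smallest deg-1 vertex = 1, p_7 = 8. Add edge {1,8}. Now deg[1]=0, deg[8]=1.
Final: two remaining deg-1 vertices are 8, 9. Add edge {8,9}.

Answer: 2 4
4 6
4 8
5 7
3 5
1 3
1 8
8 9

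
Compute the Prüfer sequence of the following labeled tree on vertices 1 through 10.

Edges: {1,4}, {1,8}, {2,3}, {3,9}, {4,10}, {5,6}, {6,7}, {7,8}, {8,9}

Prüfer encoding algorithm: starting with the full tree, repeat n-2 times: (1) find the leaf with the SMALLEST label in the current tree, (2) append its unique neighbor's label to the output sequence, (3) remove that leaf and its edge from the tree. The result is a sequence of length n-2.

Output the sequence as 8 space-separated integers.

Answer: 3 9 6 7 8 8 1 4

Derivation:
Step 1: leaves = {2,5,10}. Remove smallest leaf 2, emit neighbor 3.
Step 2: leaves = {3,5,10}. Remove smallest leaf 3, emit neighbor 9.
Step 3: leaves = {5,9,10}. Remove smallest leaf 5, emit neighbor 6.
Step 4: leaves = {6,9,10}. Remove smallest leaf 6, emit neighbor 7.
Step 5: leaves = {7,9,10}. Remove smallest leaf 7, emit neighbor 8.
Step 6: leaves = {9,10}. Remove smallest leaf 9, emit neighbor 8.
Step 7: leaves = {8,10}. Remove smallest leaf 8, emit neighbor 1.
Step 8: leaves = {1,10}. Remove smallest leaf 1, emit neighbor 4.
Done: 2 vertices remain (4, 10). Sequence = [3 9 6 7 8 8 1 4]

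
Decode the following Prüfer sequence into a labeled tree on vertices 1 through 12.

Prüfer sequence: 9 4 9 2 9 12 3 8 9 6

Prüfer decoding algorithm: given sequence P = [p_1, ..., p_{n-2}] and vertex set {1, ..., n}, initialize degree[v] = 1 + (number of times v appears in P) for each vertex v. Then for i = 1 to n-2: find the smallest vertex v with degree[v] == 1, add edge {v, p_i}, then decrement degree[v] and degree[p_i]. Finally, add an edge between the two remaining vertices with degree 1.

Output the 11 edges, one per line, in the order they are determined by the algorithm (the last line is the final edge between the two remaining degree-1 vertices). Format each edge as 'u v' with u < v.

Answer: 1 9
4 5
4 9
2 7
2 9
10 12
3 11
3 8
8 9
6 9
6 12

Derivation:
Initial degrees: {1:1, 2:2, 3:2, 4:2, 5:1, 6:2, 7:1, 8:2, 9:5, 10:1, 11:1, 12:2}
Step 1: smallest deg-1 vertex = 1, p_1 = 9. Add edge {1,9}. Now deg[1]=0, deg[9]=4.
Step 2: smallest deg-1 vertex = 5, p_2 = 4. Add edge {4,5}. Now deg[5]=0, deg[4]=1.
Step 3: smallest deg-1 vertex = 4, p_3 = 9. Add edge {4,9}. Now deg[4]=0, deg[9]=3.
Step 4: smallest deg-1 vertex = 7, p_4 = 2. Add edge {2,7}. Now deg[7]=0, deg[2]=1.
Step 5: smallest deg-1 vertex = 2, p_5 = 9. Add edge {2,9}. Now deg[2]=0, deg[9]=2.
Step 6: smallest deg-1 vertex = 10, p_6 = 12. Add edge {10,12}. Now deg[10]=0, deg[12]=1.
Step 7: smallest deg-1 vertex = 11, p_7 = 3. Add edge {3,11}. Now deg[11]=0, deg[3]=1.
Step 8: smallest deg-1 vertex = 3, p_8 = 8. Add edge {3,8}. Now deg[3]=0, deg[8]=1.
Step 9: smallest deg-1 vertex = 8, p_9 = 9. Add edge {8,9}. Now deg[8]=0, deg[9]=1.
Step 10: smallest deg-1 vertex = 9, p_10 = 6. Add edge {6,9}. Now deg[9]=0, deg[6]=1.
Final: two remaining deg-1 vertices are 6, 12. Add edge {6,12}.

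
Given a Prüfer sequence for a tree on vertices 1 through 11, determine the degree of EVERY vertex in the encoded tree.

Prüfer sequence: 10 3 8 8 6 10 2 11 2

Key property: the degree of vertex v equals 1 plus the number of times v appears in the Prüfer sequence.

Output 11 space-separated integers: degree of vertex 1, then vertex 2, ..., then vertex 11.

Answer: 1 3 2 1 1 2 1 3 1 3 2

Derivation:
p_1 = 10: count[10] becomes 1
p_2 = 3: count[3] becomes 1
p_3 = 8: count[8] becomes 1
p_4 = 8: count[8] becomes 2
p_5 = 6: count[6] becomes 1
p_6 = 10: count[10] becomes 2
p_7 = 2: count[2] becomes 1
p_8 = 11: count[11] becomes 1
p_9 = 2: count[2] becomes 2
Degrees (1 + count): deg[1]=1+0=1, deg[2]=1+2=3, deg[3]=1+1=2, deg[4]=1+0=1, deg[5]=1+0=1, deg[6]=1+1=2, deg[7]=1+0=1, deg[8]=1+2=3, deg[9]=1+0=1, deg[10]=1+2=3, deg[11]=1+1=2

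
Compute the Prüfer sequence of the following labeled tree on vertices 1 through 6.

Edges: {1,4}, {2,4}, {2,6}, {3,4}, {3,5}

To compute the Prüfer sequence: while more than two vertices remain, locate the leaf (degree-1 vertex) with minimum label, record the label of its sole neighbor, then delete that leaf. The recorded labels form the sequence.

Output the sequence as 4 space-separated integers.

Step 1: leaves = {1,5,6}. Remove smallest leaf 1, emit neighbor 4.
Step 2: leaves = {5,6}. Remove smallest leaf 5, emit neighbor 3.
Step 3: leaves = {3,6}. Remove smallest leaf 3, emit neighbor 4.
Step 4: leaves = {4,6}. Remove smallest leaf 4, emit neighbor 2.
Done: 2 vertices remain (2, 6). Sequence = [4 3 4 2]

Answer: 4 3 4 2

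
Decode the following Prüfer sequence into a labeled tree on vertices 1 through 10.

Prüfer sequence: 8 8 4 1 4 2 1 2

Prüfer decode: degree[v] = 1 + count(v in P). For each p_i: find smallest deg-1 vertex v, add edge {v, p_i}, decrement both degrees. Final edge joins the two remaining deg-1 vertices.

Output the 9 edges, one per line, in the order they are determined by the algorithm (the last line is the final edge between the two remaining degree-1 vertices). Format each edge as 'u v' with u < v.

Answer: 3 8
5 8
4 6
1 7
4 8
2 4
1 9
1 2
2 10

Derivation:
Initial degrees: {1:3, 2:3, 3:1, 4:3, 5:1, 6:1, 7:1, 8:3, 9:1, 10:1}
Step 1: smallest deg-1 vertex = 3, p_1 = 8. Add edge {3,8}. Now deg[3]=0, deg[8]=2.
Step 2: smallest deg-1 vertex = 5, p_2 = 8. Add edge {5,8}. Now deg[5]=0, deg[8]=1.
Step 3: smallest deg-1 vertex = 6, p_3 = 4. Add edge {4,6}. Now deg[6]=0, deg[4]=2.
Step 4: smallest deg-1 vertex = 7, p_4 = 1. Add edge {1,7}. Now deg[7]=0, deg[1]=2.
Step 5: smallest deg-1 vertex = 8, p_5 = 4. Add edge {4,8}. Now deg[8]=0, deg[4]=1.
Step 6: smallest deg-1 vertex = 4, p_6 = 2. Add edge {2,4}. Now deg[4]=0, deg[2]=2.
Step 7: smallest deg-1 vertex = 9, p_7 = 1. Add edge {1,9}. Now deg[9]=0, deg[1]=1.
Step 8: smallest deg-1 vertex = 1, p_8 = 2. Add edge {1,2}. Now deg[1]=0, deg[2]=1.
Final: two remaining deg-1 vertices are 2, 10. Add edge {2,10}.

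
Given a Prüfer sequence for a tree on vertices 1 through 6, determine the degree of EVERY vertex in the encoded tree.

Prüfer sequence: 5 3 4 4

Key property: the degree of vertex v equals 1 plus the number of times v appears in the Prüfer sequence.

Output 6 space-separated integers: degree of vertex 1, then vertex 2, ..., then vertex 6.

p_1 = 5: count[5] becomes 1
p_2 = 3: count[3] becomes 1
p_3 = 4: count[4] becomes 1
p_4 = 4: count[4] becomes 2
Degrees (1 + count): deg[1]=1+0=1, deg[2]=1+0=1, deg[3]=1+1=2, deg[4]=1+2=3, deg[5]=1+1=2, deg[6]=1+0=1

Answer: 1 1 2 3 2 1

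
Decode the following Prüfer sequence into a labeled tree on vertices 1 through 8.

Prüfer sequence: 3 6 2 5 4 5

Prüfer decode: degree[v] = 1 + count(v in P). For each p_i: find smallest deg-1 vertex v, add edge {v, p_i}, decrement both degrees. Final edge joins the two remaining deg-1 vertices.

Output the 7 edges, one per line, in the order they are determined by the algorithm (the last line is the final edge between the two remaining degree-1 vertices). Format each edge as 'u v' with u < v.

Answer: 1 3
3 6
2 6
2 5
4 7
4 5
5 8

Derivation:
Initial degrees: {1:1, 2:2, 3:2, 4:2, 5:3, 6:2, 7:1, 8:1}
Step 1: smallest deg-1 vertex = 1, p_1 = 3. Add edge {1,3}. Now deg[1]=0, deg[3]=1.
Step 2: smallest deg-1 vertex = 3, p_2 = 6. Add edge {3,6}. Now deg[3]=0, deg[6]=1.
Step 3: smallest deg-1 vertex = 6, p_3 = 2. Add edge {2,6}. Now deg[6]=0, deg[2]=1.
Step 4: smallest deg-1 vertex = 2, p_4 = 5. Add edge {2,5}. Now deg[2]=0, deg[5]=2.
Step 5: smallest deg-1 vertex = 7, p_5 = 4. Add edge {4,7}. Now deg[7]=0, deg[4]=1.
Step 6: smallest deg-1 vertex = 4, p_6 = 5. Add edge {4,5}. Now deg[4]=0, deg[5]=1.
Final: two remaining deg-1 vertices are 5, 8. Add edge {5,8}.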